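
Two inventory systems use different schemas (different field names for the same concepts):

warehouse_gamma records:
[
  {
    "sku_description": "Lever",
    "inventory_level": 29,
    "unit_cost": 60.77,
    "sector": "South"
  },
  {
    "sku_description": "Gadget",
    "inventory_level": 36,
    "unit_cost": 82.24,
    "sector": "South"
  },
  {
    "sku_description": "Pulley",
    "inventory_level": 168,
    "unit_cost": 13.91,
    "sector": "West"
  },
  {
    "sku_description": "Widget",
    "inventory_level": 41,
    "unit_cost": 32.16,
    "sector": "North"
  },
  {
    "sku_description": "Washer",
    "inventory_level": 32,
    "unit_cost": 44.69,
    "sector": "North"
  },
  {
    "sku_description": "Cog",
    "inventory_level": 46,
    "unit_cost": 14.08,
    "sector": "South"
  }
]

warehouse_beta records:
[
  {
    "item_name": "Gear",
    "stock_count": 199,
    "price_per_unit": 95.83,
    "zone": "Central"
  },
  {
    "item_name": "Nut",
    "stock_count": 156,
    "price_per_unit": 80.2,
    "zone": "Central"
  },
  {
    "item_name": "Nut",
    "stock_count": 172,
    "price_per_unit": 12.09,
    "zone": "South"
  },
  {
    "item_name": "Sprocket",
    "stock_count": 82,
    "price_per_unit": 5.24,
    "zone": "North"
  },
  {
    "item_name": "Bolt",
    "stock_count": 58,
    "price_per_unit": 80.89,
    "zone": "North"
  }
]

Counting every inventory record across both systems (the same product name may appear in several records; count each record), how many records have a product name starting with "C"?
1

Schema mapping: "sku_description" (warehouse_gamma) = "item_name" (warehouse_beta) = product name

Records with product name starting with "C" in warehouse_gamma: 1
Records with product name starting with "C" in warehouse_beta: 0

Total: 1 + 0 = 1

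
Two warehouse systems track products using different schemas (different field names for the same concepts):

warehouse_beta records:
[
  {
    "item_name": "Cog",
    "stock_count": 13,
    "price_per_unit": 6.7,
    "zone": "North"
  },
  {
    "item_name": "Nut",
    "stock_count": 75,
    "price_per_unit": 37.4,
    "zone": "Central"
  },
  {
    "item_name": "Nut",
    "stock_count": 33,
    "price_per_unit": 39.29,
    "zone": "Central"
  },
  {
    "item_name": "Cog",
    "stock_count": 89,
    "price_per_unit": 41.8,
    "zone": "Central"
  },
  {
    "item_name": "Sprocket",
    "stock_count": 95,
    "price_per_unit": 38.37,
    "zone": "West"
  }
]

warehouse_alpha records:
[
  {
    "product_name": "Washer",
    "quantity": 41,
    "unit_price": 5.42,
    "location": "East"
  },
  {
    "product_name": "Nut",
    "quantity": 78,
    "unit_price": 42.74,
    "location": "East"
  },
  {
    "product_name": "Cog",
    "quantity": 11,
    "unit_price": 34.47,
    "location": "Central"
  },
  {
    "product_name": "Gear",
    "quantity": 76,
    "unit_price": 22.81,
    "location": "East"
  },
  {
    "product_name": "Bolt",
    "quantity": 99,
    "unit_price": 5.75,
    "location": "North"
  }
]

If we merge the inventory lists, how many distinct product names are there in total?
6

Schema mapping: "item_name" (warehouse_beta) = "product_name" (warehouse_alpha) = product name

Products in warehouse_beta: ['Cog', 'Nut', 'Sprocket']
Products in warehouse_alpha: ['Bolt', 'Cog', 'Gear', 'Nut', 'Washer']

Union (unique products): ['Bolt', 'Cog', 'Gear', 'Nut', 'Sprocket', 'Washer']
Count: 6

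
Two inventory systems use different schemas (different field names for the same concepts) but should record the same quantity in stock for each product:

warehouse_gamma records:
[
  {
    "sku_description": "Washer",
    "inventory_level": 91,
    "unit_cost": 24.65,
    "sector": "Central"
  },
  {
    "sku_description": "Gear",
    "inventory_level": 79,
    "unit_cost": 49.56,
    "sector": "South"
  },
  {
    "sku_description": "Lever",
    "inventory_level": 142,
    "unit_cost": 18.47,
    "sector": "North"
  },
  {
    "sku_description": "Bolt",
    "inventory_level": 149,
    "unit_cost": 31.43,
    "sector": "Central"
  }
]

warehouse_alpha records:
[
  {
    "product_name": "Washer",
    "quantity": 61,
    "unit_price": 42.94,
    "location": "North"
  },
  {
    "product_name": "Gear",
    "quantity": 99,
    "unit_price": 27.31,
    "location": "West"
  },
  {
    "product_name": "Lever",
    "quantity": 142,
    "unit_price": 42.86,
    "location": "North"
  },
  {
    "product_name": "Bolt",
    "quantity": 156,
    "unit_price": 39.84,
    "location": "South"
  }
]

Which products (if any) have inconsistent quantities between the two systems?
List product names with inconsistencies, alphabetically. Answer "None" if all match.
Bolt, Gear, Washer

Schema mappings:
- "sku_description" (warehouse_gamma) = "product_name" (warehouse_alpha) = product name
- "inventory_level" (warehouse_gamma) = "quantity" (warehouse_alpha) = quantity

Comparison:
  Washer: 91 vs 61 - MISMATCH
  Gear: 79 vs 99 - MISMATCH
  Lever: 142 vs 142 - MATCH
  Bolt: 149 vs 156 - MISMATCH

Products with inconsistencies: Bolt, Gear, Washer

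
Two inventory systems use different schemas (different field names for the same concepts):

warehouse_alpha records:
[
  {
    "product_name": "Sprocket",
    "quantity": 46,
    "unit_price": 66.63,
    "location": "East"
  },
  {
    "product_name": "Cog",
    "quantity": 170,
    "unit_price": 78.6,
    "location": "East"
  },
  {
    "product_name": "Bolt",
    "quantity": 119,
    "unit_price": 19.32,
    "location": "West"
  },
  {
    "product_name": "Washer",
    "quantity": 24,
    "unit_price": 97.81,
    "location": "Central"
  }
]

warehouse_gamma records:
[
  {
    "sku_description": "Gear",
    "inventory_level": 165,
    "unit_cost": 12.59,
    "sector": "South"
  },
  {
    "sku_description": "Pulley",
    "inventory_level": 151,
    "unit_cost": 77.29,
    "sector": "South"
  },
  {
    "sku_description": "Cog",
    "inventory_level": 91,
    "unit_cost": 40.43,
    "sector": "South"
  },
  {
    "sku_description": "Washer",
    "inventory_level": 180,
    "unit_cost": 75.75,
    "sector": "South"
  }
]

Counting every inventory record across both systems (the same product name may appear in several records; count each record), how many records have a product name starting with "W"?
2

Schema mapping: "product_name" (warehouse_alpha) = "sku_description" (warehouse_gamma) = product name

Records with product name starting with "W" in warehouse_alpha: 1
Records with product name starting with "W" in warehouse_gamma: 1

Total: 1 + 1 = 2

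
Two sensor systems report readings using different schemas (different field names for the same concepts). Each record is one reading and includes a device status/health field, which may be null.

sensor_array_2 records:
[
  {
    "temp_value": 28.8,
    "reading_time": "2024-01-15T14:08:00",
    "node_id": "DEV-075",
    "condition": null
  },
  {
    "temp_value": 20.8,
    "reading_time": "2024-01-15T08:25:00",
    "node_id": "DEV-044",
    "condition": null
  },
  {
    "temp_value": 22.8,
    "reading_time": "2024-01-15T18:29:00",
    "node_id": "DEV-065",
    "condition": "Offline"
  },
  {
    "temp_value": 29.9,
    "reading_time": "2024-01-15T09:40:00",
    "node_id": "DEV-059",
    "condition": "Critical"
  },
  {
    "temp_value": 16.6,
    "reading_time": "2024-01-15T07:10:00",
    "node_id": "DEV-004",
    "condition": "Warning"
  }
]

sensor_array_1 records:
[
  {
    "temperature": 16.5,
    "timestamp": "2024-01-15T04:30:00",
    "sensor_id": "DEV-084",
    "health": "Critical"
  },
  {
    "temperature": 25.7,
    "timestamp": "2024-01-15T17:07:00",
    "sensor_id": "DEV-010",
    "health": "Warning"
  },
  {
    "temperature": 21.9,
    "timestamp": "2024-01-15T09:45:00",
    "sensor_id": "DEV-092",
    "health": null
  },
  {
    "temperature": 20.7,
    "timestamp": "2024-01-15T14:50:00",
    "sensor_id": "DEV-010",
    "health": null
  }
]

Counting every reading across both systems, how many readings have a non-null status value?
5

Schema mapping: "condition" (sensor_array_2) = "health" (sensor_array_1) = status

Non-null in sensor_array_2: 3
Non-null in sensor_array_1: 2

Total non-null: 3 + 2 = 5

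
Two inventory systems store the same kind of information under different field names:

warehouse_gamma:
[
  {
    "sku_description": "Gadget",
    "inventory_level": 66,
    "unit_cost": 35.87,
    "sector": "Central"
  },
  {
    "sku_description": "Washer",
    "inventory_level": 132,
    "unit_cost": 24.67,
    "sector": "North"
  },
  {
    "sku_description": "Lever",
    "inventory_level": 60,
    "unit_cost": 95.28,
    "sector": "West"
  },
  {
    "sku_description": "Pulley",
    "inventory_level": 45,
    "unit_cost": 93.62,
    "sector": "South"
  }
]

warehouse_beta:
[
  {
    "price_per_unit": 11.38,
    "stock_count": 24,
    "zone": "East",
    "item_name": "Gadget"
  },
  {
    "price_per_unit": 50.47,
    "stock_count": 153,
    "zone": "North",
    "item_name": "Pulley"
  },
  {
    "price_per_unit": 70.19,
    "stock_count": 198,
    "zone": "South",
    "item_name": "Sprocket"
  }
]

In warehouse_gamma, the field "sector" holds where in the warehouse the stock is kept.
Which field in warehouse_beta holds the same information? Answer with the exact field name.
zone

In warehouse_gamma, "sector" holds where in the warehouse the stock is kept.
The fields in warehouse_beta are: "price_per_unit", "stock_count", "zone", "item_name".
"zone" is the match: the name refers to the same concept and its values are area labels (e.g. 'East', 'North').
The other fields ("price_per_unit", "stock_count", "item_name") hold different kinds of data.

So "sector" in warehouse_gamma corresponds to "zone" in warehouse_beta.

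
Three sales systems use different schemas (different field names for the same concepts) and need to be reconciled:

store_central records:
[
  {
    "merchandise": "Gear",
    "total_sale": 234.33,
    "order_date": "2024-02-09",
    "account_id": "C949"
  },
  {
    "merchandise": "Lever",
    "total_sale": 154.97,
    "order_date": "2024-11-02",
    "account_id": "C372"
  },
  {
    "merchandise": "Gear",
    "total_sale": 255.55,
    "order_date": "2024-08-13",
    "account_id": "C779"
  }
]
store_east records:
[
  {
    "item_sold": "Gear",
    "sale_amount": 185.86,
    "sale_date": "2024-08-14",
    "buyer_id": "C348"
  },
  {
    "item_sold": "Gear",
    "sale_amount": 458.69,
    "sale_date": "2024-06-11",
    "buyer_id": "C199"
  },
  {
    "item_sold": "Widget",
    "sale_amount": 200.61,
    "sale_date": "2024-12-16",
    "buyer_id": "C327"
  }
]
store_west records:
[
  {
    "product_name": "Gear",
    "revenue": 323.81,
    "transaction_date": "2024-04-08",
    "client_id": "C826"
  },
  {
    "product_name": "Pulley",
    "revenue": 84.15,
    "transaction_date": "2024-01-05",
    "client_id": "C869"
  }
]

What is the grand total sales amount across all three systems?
1897.97

Schema reconciliation - all amount fields map to sale amount:

store_central (total_sale): 644.85
store_east (sale_amount): 845.16
store_west (revenue): 407.96

Grand total: 1897.97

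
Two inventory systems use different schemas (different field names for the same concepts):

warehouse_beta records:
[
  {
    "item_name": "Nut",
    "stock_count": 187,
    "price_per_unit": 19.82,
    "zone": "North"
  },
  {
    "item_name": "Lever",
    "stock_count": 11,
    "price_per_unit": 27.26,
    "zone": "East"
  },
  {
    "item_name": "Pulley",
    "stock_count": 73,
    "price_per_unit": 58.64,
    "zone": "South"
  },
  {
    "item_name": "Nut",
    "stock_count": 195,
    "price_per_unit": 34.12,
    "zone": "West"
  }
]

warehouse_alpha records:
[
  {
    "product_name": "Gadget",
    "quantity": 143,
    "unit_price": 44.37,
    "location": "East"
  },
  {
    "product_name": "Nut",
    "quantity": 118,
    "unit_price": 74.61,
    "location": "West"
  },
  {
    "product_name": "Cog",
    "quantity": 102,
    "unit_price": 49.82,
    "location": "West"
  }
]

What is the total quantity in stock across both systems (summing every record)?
829

To reconcile these schemas, identify the field holding the quantity in stock in each system:
1. In warehouse_beta it is "stock_count"
2. In warehouse_alpha it is "quantity"

From warehouse_beta: 187 + 11 + 73 + 195 = 466
From warehouse_alpha: 143 + 118 + 102 = 363

Total: 466 + 363 = 829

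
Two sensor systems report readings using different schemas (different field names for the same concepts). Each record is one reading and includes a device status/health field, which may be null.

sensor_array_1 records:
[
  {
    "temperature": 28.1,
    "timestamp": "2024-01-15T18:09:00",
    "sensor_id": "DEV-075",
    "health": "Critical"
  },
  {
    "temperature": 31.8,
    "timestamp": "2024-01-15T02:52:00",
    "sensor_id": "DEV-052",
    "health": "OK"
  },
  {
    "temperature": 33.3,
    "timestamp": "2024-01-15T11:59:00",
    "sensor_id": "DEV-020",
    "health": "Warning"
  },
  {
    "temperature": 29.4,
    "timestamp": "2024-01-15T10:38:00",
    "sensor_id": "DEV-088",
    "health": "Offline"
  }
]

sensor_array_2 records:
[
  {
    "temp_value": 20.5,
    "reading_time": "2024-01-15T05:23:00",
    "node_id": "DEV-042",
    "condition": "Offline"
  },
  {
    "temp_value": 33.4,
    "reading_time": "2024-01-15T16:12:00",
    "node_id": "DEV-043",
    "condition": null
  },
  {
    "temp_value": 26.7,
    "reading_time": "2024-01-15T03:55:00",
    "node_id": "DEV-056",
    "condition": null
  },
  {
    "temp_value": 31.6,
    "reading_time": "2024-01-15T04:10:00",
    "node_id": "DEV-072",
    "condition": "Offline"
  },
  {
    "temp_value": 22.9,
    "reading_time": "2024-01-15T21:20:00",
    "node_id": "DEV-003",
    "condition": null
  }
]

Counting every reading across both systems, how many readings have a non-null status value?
6

Schema mapping: "health" (sensor_array_1) = "condition" (sensor_array_2) = status

Non-null in sensor_array_1: 4
Non-null in sensor_array_2: 2

Total non-null: 4 + 2 = 6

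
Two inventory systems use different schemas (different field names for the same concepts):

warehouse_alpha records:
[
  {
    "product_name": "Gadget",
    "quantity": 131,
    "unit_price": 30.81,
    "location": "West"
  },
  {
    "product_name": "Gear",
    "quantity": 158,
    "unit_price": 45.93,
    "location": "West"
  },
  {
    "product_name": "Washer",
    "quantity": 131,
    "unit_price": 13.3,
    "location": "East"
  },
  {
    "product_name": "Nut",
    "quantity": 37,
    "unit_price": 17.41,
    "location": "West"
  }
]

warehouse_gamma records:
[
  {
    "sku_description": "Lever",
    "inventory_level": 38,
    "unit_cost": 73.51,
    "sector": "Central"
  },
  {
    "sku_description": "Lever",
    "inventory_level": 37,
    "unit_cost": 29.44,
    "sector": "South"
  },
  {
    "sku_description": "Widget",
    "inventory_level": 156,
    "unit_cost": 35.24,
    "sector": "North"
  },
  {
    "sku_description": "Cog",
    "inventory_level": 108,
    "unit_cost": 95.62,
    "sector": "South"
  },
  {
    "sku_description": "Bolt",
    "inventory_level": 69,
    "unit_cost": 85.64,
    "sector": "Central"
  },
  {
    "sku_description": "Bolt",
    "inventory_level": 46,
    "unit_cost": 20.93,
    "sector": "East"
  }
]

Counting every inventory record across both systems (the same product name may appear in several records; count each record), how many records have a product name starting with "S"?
0

Schema mapping: "product_name" (warehouse_alpha) = "sku_description" (warehouse_gamma) = product name

Records with product name starting with "S" in warehouse_alpha: 0
Records with product name starting with "S" in warehouse_gamma: 0

Total: 0 + 0 = 0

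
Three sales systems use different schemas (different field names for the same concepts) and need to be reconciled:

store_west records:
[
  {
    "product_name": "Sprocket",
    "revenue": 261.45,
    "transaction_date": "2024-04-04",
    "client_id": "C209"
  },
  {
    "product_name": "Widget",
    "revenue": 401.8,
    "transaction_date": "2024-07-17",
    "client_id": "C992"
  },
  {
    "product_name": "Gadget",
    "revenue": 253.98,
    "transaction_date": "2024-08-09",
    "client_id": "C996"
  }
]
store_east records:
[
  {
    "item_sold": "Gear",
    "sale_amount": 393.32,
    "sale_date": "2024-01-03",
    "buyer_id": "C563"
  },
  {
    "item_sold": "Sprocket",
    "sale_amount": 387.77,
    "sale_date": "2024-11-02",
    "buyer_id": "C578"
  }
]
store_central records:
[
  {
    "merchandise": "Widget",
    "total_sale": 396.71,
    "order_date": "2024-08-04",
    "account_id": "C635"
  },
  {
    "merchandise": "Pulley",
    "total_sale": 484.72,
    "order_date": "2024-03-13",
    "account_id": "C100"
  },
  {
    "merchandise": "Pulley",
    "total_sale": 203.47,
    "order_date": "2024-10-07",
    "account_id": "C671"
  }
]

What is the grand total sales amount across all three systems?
2783.22

Schema reconciliation - all amount fields map to sale amount:

store_west (revenue): 917.23
store_east (sale_amount): 781.09
store_central (total_sale): 1084.9

Grand total: 2783.22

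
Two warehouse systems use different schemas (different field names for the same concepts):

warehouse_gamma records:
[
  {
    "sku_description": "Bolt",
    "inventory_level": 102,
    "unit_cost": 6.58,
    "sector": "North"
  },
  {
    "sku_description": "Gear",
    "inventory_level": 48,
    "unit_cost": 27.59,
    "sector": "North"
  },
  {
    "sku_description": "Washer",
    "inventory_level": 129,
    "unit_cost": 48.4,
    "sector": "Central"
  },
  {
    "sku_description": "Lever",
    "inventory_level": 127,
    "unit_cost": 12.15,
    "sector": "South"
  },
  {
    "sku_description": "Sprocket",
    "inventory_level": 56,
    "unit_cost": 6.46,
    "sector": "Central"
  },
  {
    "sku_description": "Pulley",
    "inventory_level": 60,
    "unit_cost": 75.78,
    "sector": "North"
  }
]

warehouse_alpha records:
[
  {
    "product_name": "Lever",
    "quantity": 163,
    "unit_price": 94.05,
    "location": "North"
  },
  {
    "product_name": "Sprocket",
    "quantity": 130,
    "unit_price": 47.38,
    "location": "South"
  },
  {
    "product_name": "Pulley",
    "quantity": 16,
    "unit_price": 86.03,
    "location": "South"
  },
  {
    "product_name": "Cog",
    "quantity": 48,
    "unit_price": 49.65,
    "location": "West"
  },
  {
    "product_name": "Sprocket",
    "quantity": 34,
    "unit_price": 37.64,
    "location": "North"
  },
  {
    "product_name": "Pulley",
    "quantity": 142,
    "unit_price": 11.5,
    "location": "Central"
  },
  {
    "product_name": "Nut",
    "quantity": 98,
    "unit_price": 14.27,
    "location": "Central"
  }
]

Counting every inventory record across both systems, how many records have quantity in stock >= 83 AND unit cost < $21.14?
4

Schema mappings:
- "inventory_level" (warehouse_gamma) = "quantity" (warehouse_alpha) = quantity
- "unit_cost" (warehouse_gamma) = "unit_price" (warehouse_alpha) = unit cost

Records meeting both conditions in warehouse_gamma: 2
Records meeting both conditions in warehouse_alpha: 2

Total: 2 + 2 = 4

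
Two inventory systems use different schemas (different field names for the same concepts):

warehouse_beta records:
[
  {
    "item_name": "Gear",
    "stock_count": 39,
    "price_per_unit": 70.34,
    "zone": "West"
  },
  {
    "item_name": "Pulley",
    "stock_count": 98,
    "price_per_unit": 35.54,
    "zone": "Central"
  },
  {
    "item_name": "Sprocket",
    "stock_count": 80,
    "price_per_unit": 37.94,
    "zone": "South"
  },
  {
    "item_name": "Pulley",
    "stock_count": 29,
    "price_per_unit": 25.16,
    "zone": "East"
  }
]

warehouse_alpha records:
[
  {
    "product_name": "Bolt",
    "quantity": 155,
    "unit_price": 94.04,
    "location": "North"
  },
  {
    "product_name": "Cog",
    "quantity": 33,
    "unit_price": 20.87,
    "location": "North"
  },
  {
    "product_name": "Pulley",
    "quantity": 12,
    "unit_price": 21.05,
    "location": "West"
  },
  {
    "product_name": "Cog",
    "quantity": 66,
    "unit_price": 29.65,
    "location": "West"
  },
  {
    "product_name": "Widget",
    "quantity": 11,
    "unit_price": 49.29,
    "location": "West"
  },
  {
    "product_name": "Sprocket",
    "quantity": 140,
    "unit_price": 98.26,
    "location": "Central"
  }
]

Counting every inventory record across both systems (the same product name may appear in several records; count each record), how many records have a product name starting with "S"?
2

Schema mapping: "item_name" (warehouse_beta) = "product_name" (warehouse_alpha) = product name

Records with product name starting with "S" in warehouse_beta: 1
Records with product name starting with "S" in warehouse_alpha: 1

Total: 1 + 1 = 2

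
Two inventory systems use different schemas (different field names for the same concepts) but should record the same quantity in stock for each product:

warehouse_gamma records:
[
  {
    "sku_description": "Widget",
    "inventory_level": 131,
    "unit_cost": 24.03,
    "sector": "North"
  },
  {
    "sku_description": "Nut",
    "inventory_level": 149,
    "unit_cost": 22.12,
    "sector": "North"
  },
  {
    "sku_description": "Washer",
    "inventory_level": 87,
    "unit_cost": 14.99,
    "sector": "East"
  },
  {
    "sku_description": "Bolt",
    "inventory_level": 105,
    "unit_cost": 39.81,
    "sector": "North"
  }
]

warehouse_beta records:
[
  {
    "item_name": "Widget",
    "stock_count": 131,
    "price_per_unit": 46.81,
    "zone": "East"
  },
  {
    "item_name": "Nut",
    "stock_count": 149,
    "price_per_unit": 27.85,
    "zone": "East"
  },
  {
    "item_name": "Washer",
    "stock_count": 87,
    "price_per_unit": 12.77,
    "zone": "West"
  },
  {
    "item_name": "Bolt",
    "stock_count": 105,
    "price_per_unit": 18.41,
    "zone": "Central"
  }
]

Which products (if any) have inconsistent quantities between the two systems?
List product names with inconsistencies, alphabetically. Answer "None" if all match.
None

Schema mappings:
- "sku_description" (warehouse_gamma) = "item_name" (warehouse_beta) = product name
- "inventory_level" (warehouse_gamma) = "stock_count" (warehouse_beta) = quantity

Comparison:
  Widget: 131 vs 131 - MATCH
  Nut: 149 vs 149 - MATCH
  Washer: 87 vs 87 - MATCH
  Bolt: 105 vs 105 - MATCH

Products with inconsistencies: None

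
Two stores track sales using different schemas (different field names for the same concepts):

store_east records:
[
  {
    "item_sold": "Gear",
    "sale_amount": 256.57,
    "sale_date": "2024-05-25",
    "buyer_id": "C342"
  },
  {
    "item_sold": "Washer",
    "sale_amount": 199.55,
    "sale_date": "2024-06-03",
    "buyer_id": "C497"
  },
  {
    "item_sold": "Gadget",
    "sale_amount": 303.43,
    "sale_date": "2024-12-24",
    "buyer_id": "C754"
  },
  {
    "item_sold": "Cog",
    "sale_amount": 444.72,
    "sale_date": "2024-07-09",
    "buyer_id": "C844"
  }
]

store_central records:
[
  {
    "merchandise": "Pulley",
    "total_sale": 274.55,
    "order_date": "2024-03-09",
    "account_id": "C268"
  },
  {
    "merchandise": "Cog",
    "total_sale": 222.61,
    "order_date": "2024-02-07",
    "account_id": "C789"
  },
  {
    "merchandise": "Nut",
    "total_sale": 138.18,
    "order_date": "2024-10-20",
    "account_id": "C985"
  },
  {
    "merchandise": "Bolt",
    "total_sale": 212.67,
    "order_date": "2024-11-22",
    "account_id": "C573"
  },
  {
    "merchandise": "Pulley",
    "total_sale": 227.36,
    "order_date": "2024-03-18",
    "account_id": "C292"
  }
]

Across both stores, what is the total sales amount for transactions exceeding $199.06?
2141.46

Schema mapping: "sale_amount" (store_east) = "total_sale" (store_central) = sale amount

Sum of sales > $199.06 in store_east: 1204.27
Sum of sales > $199.06 in store_central: 937.19

Total: 1204.27 + 937.19 = 2141.46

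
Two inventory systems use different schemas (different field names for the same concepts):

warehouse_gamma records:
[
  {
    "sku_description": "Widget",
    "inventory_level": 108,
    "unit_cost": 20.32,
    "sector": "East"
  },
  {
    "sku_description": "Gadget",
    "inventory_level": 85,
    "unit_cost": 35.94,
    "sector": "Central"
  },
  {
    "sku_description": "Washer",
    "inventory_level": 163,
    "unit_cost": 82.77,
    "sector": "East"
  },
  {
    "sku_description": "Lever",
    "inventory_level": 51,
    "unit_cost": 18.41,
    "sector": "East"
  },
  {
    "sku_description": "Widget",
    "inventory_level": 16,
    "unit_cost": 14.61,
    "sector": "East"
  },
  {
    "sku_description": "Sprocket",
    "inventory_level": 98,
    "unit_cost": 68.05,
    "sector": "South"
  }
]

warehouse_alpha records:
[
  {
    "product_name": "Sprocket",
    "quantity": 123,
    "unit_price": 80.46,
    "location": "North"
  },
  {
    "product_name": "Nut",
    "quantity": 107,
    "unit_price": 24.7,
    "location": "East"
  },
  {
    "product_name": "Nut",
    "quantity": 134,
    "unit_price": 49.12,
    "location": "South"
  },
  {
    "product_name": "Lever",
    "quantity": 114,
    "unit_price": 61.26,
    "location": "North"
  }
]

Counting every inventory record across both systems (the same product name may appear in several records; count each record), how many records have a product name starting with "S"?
2

Schema mapping: "sku_description" (warehouse_gamma) = "product_name" (warehouse_alpha) = product name

Records with product name starting with "S" in warehouse_gamma: 1
Records with product name starting with "S" in warehouse_alpha: 1

Total: 1 + 1 = 2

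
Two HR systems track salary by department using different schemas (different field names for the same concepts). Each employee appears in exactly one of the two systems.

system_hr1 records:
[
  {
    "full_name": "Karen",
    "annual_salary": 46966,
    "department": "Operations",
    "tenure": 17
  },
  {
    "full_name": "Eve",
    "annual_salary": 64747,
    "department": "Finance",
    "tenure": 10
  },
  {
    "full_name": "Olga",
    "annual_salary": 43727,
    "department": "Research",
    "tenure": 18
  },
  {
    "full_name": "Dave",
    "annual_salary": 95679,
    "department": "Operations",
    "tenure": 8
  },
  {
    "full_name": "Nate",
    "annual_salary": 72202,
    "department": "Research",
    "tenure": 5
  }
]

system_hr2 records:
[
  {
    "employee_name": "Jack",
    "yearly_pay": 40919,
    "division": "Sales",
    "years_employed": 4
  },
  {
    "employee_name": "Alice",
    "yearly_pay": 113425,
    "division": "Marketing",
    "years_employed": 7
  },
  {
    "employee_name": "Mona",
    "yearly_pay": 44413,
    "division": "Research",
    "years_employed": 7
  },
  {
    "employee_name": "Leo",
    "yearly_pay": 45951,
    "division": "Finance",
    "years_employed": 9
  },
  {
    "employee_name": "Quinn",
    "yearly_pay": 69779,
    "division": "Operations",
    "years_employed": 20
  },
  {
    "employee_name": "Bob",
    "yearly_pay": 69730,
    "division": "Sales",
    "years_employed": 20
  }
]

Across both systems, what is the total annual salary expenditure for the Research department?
160342

Schema mappings:
- "department" (system_hr1) = "division" (system_hr2) = department
- "annual_salary" (system_hr1) = "yearly_pay" (system_hr2) = salary

Research salaries from system_hr1: 115929
Research salaries from system_hr2: 44413

Total: 115929 + 44413 = 160342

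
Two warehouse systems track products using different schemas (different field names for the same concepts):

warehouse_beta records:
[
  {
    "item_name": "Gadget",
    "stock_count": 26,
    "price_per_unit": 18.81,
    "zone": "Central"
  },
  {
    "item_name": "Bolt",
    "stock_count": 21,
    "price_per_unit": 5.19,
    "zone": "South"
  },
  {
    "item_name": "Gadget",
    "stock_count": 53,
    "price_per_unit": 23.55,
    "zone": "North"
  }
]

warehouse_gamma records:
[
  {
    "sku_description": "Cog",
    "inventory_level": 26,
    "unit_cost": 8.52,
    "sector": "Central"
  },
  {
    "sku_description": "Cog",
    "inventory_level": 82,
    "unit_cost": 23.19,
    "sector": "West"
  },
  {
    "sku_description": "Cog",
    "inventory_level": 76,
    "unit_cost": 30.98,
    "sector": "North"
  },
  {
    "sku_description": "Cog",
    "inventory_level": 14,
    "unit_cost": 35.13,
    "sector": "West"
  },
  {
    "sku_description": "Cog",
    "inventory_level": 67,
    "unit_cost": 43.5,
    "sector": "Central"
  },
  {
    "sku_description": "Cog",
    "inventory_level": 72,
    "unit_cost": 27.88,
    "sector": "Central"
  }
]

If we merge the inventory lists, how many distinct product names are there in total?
3

Schema mapping: "item_name" (warehouse_beta) = "sku_description" (warehouse_gamma) = product name

Products in warehouse_beta: ['Bolt', 'Gadget']
Products in warehouse_gamma: ['Cog']

Union (unique products): ['Bolt', 'Cog', 'Gadget']
Count: 3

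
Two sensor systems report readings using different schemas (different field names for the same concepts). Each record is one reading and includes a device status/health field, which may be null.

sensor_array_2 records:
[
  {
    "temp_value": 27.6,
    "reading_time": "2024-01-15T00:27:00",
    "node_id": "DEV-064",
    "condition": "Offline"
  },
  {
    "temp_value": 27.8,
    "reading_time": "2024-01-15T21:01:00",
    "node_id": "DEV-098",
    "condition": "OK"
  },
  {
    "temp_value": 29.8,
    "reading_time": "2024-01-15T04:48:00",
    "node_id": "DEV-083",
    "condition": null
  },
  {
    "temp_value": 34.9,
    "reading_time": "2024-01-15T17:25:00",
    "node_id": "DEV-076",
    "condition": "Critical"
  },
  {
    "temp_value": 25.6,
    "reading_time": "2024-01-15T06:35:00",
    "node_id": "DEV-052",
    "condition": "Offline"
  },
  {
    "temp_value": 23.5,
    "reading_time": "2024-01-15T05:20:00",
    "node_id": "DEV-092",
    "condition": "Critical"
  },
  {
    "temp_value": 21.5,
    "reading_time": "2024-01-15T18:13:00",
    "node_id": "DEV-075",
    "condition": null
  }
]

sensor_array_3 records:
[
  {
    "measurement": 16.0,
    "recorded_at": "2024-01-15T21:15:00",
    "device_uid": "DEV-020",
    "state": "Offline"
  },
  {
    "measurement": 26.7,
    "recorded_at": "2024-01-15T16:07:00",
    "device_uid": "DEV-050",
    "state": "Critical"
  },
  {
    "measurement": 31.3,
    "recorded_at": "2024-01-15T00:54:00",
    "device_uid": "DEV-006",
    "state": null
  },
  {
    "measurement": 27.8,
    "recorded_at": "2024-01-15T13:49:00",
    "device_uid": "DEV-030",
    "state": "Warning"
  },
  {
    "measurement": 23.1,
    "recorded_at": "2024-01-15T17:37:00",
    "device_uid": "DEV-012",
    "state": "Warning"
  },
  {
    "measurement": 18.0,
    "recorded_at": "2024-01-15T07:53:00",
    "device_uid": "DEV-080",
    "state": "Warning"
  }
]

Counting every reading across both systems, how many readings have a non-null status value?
10

Schema mapping: "condition" (sensor_array_2) = "state" (sensor_array_3) = status

Non-null in sensor_array_2: 5
Non-null in sensor_array_3: 5

Total non-null: 5 + 5 = 10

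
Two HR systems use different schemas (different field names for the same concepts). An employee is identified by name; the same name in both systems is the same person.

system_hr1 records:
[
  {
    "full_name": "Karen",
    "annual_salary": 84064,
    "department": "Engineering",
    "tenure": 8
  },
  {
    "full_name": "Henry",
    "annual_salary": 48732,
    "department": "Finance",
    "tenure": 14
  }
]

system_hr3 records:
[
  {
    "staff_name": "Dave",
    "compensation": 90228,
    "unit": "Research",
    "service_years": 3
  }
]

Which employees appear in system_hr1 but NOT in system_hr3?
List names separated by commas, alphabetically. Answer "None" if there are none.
Henry, Karen

Schema mapping: "full_name" (system_hr1) = "staff_name" (system_hr3) = employee name

Names in system_hr1: ['Henry', 'Karen']
Names in system_hr3: ['Dave']

In system_hr1 but not system_hr3: ['Henry', 'Karen']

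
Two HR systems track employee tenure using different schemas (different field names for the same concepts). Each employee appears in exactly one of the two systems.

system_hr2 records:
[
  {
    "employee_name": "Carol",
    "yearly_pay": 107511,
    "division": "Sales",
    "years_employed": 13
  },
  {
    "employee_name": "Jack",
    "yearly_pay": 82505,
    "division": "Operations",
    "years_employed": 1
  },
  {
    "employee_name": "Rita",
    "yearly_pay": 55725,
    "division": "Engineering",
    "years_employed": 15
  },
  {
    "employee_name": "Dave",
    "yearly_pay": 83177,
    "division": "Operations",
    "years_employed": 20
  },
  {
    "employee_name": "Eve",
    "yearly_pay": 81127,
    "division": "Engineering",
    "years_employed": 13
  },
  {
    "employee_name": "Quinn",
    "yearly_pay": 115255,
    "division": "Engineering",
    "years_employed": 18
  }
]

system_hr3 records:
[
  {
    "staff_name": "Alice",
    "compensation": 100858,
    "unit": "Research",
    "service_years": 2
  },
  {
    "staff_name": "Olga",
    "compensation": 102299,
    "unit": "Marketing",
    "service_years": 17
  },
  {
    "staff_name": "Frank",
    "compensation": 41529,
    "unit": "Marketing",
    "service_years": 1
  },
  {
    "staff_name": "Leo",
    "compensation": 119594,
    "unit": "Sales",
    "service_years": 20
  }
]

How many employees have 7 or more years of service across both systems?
7

Reconcile schemas: "years_employed" (system_hr2) = "service_years" (system_hr3) = years of service

From system_hr2: 5 employees with >= 7 years
From system_hr3: 2 employees with >= 7 years

Total: 5 + 2 = 7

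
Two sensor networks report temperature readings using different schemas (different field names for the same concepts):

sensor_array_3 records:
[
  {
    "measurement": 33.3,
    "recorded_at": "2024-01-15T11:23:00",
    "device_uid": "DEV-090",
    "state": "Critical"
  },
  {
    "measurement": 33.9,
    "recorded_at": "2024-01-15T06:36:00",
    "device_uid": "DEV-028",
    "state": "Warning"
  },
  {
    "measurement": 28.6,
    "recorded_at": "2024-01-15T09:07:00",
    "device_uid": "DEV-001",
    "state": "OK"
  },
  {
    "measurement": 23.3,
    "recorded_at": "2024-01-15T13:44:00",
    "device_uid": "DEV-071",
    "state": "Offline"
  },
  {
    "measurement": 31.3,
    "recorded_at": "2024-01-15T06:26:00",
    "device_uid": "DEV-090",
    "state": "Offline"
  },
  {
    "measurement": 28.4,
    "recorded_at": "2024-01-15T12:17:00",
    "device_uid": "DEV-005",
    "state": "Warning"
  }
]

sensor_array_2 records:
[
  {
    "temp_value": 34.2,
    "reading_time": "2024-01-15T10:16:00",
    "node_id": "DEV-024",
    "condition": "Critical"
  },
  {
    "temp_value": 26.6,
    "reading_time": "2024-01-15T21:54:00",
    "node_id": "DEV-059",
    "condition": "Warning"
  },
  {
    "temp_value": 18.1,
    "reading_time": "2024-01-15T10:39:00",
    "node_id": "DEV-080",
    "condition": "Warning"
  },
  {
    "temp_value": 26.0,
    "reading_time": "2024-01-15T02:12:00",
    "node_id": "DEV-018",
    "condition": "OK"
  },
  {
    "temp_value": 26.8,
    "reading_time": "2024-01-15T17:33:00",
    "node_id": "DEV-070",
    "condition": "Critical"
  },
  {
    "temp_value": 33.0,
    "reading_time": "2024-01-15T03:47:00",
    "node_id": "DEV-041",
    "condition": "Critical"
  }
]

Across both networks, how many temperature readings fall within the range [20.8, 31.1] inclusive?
6

Schema mapping: "measurement" (sensor_array_3) = "temp_value" (sensor_array_2) = temperature

Readings in [20.8, 31.1] from sensor_array_3: 3
Readings in [20.8, 31.1] from sensor_array_2: 3

Total count: 3 + 3 = 6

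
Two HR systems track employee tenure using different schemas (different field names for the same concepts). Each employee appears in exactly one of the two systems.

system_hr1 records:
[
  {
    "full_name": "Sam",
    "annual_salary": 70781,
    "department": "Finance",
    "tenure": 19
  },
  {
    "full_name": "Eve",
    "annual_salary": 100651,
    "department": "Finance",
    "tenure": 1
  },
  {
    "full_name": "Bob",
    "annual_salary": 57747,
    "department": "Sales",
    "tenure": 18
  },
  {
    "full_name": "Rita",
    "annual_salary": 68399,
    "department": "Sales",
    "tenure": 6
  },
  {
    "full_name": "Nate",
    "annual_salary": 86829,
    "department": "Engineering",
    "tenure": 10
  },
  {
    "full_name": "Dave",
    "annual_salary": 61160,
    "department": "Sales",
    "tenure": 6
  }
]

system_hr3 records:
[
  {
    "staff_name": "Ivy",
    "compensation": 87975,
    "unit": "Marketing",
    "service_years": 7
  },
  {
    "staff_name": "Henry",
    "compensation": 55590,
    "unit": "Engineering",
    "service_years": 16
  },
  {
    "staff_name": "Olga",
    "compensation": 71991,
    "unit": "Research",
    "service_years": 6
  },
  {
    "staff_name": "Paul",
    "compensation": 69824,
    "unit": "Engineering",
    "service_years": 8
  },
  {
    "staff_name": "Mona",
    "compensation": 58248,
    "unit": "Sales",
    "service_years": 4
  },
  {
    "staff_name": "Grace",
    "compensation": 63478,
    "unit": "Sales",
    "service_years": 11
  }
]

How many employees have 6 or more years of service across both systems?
10

Reconcile schemas: "tenure" (system_hr1) = "service_years" (system_hr3) = years of service

From system_hr1: 5 employees with >= 6 years
From system_hr3: 5 employees with >= 6 years

Total: 5 + 5 = 10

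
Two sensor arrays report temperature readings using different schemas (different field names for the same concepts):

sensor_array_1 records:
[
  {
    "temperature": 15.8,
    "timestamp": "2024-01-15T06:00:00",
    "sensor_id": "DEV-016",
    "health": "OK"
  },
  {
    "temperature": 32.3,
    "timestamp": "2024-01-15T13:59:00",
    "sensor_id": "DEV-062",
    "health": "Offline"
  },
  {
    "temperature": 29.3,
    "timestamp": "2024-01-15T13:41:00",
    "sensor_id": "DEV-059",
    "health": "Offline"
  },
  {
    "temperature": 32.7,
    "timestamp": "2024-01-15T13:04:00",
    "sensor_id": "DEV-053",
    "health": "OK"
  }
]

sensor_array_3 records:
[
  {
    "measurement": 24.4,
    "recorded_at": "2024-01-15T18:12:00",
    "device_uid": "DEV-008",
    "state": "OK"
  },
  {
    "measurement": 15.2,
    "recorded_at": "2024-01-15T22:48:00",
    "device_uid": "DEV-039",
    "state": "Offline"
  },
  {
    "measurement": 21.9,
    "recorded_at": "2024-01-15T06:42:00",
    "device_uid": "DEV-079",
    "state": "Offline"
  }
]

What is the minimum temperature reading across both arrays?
15.2

Schema mapping: "temperature" (sensor_array_1) = "measurement" (sensor_array_3) = temperature reading

Minimum in sensor_array_1: 15.8
Minimum in sensor_array_3: 15.2

Overall minimum: min(15.8, 15.2) = 15.2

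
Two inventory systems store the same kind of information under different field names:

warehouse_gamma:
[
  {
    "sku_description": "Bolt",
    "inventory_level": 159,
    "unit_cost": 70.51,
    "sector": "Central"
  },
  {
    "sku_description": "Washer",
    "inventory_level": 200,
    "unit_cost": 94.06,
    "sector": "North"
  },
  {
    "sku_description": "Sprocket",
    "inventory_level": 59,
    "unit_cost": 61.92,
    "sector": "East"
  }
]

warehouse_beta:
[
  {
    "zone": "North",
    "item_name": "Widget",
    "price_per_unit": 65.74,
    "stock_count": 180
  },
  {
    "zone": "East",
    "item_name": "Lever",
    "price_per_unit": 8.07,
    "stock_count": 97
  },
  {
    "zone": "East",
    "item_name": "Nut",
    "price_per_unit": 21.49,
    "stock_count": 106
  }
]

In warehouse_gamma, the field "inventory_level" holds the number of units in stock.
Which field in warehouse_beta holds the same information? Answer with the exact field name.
stock_count

In warehouse_gamma, "inventory_level" holds the number of units in stock.
The fields in warehouse_beta are: "zone", "item_name", "price_per_unit", "stock_count".
"stock_count" is the match: the name refers to the same concept and its values are whole-number counts (e.g. 180, 97).
The other fields ("zone", "item_name", "price_per_unit") hold different kinds of data.

So "inventory_level" in warehouse_gamma corresponds to "stock_count" in warehouse_beta.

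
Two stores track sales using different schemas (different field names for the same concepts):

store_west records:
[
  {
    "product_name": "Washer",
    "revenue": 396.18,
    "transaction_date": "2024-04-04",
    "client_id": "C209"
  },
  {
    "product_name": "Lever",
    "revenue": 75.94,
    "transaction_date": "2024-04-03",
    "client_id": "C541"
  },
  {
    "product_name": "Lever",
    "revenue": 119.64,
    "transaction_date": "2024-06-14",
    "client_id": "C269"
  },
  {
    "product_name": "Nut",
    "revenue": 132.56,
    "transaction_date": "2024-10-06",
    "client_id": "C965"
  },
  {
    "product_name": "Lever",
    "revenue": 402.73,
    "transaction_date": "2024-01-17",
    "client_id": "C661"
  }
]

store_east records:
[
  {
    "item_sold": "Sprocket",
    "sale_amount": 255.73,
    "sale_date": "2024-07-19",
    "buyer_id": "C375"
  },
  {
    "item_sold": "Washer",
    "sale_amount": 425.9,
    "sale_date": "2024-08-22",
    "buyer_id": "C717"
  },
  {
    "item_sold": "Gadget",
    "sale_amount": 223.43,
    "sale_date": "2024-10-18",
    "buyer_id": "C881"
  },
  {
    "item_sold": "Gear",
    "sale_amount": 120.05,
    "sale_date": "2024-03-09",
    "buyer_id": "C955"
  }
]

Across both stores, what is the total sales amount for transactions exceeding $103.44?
2076.22

Schema mapping: "revenue" (store_west) = "sale_amount" (store_east) = sale amount

Sum of sales > $103.44 in store_west: 1051.11
Sum of sales > $103.44 in store_east: 1025.11

Total: 1051.11 + 1025.11 = 2076.22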